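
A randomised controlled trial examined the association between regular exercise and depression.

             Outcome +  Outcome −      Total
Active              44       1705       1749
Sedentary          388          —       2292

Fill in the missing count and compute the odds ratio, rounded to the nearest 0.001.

The missing cell is in the unexposed row: 2292 − 388 = 1904.
So a = 44, b = 1705, c = 388, d = 1904.
OR = (a·d)/(b·c) = (44 × 1904) / (1705 × 388) = 83776 / 661540 = 0.12664

0.127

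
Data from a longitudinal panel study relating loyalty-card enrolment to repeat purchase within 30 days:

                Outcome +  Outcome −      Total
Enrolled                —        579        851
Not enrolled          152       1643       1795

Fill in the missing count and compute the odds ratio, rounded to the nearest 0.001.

The missing cell is in the exposed row: 851 − 579 = 272.
So a = 272, b = 579, c = 152, d = 1643.
OR = (a·d)/(b·c) = (272 × 1643) / (579 × 152) = 446896 / 88008 = 5.07790

5.078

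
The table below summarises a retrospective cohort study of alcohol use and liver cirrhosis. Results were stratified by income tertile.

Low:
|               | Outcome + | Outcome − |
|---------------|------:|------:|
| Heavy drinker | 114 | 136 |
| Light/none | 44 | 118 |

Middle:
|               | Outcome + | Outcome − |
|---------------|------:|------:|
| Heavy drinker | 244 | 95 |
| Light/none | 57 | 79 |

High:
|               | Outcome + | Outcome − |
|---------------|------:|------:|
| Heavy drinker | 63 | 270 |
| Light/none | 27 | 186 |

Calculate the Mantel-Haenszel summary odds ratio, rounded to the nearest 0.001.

OR_MH = Σ(aᵢdᵢ/nᵢ) / Σ(bᵢcᵢ/nᵢ), where nᵢ is the stratum total.
Stratum 1 (Low): n = 412; a·d/n = 114·118/412 = 32.6505; b·c/n = 136·44/412 = 14.5243
Stratum 2 (Middle): n = 475; a·d/n = 244·79/475 = 40.5811; b·c/n = 95·57/475 = 11.4000
Stratum 3 (High): n = 546; a·d/n = 63·186/546 = 21.4615; b·c/n = 270·27/546 = 13.3516
OR_MH = (32.6505 + 40.5811 + 21.4615) / (14.5243 + 11.4000 + 13.3516) = 94.6931 / 39.2759 = 2.41097

2.411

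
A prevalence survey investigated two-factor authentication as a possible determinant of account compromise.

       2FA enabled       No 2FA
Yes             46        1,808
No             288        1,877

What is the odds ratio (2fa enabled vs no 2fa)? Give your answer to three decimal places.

0.166

Reading the table with exposure as columns: a = 46 (2FA enabled, case), b = 288 (2FA enabled, non-case), c = 1808 (No 2FA, case), d = 1877.
OR = (a·d)/(b·c) = (46 × 1877) / (288 × 1808) = 86342 / 520704 = 0.16582
Exposure is associated with lower odds of account compromise (OR = 0.17 < 1).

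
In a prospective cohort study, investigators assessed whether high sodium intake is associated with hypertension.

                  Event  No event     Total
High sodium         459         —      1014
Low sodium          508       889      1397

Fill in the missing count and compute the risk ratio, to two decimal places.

The missing cell is in the exposed row: 1014 − 459 = 555.
So a = 459, b = 555, c = 508, d = 889.
RR = [a/(a+b)] / [c/(c+d)] = (459/1014) / (508/1397) = 0.45266/0.36364 = 1.24482

1.24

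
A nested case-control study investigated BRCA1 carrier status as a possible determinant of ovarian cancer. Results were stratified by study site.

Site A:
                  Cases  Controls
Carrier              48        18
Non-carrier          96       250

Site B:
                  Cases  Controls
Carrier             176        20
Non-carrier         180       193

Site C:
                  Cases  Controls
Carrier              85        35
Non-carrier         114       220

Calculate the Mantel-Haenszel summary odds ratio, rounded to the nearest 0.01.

OR_MH = Σ(aᵢdᵢ/nᵢ) / Σ(bᵢcᵢ/nᵢ), where nᵢ is the stratum total.
Stratum 1 (Site A): n = 412; a·d/n = 48·250/412 = 29.1262; b·c/n = 18·96/412 = 4.1942
Stratum 2 (Site B): n = 569; a·d/n = 176·193/569 = 59.6977; b·c/n = 20·180/569 = 6.3269
Stratum 3 (Site C): n = 454; a·d/n = 85·220/454 = 41.1894; b·c/n = 35·114/454 = 8.7885
OR_MH = (29.1262 + 59.6977 + 41.1894) / (4.1942 + 6.3269 + 8.7885) = 130.0134 / 19.3096 = 6.73309

6.73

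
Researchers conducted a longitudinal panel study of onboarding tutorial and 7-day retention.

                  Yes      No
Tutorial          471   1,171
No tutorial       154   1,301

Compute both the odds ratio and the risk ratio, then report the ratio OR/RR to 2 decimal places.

Cells: a = 471, b = 1171, c = 154, d = 1301.
OR = (471·1301)/(1171·154) = 612771/180334 = 3.39798
Risk in exposed = 471/1642 = 0.28685; risk in unexposed = 154/1455 = 0.10584; RR = 2.71013
OR/RR = 3.39798 / 2.71013 = 1.25381
The outcome is not rare, so the OR lies further from 1 than the RR.

1.25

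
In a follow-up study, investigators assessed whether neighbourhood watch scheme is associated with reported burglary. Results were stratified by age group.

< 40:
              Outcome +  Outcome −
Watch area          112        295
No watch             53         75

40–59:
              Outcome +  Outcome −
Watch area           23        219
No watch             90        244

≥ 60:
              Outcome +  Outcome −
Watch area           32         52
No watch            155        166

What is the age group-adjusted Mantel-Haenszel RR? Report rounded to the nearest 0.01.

RR_MH = Σ(aᵢ·n₀ᵢ/nᵢ) / Σ(cᵢ·n₁ᵢ/nᵢ), with n₁ᵢ = aᵢ+bᵢ (exposed), n₀ᵢ = cᵢ+dᵢ (unexposed), nᵢ = n₁ᵢ+n₀ᵢ.
Stratum 1 (< 40): n₁ = 407, n₀ = 128, n = 535; a·n₀/n = 112·128/535 = 26.7963; c·n₁/n = 53·407/535 = 40.3196
Stratum 2 (40–59): n₁ = 242, n₀ = 334, n = 576; a·n₀/n = 23·334/576 = 13.3368; c·n₁/n = 90·242/576 = 37.8125
Stratum 3 (≥ 60): n₁ = 84, n₀ = 321, n = 405; a·n₀/n = 32·321/405 = 25.3630; c·n₁/n = 155·84/405 = 32.1481
RR_MH = (26.7963 + 13.3368 + 25.3630) / (40.3196 + 37.8125 + 32.1481) = 65.4960 / 110.2803 = 0.59391

0.59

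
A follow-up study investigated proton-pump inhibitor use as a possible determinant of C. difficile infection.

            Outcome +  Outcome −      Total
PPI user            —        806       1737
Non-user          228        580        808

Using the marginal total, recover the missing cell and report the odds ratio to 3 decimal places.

The missing cell is in the exposed row: 1737 − 806 = 931.
So a = 931, b = 806, c = 228, d = 580.
OR = (a·d)/(b·c) = (931 × 580) / (806 × 228) = 539980 / 183768 = 2.93838

2.938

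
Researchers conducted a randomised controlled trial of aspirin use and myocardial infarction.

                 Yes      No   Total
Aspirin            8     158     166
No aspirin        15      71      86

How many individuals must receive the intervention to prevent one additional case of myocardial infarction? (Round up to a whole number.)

8

Risk in treated group = 8/166 = 0.04819; risk in control = 15/86 = 0.17442.
Absolute risk reduction = 0.17442 − 0.04819 = 0.12623
NNT = 1 / ARR = 1 / 0.12623 = 7.922 → round up → 8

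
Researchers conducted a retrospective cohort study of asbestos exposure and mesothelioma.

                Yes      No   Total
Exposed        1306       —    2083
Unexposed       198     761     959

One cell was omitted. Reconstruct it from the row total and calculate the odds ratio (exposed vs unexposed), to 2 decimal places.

6.46

The missing cell is in the exposed row: 2083 − 1306 = 777.
So a = 1306, b = 777, c = 198, d = 761.
OR = (a·d)/(b·c) = (1306 × 761) / (777 × 198) = 993866 / 153846 = 6.46014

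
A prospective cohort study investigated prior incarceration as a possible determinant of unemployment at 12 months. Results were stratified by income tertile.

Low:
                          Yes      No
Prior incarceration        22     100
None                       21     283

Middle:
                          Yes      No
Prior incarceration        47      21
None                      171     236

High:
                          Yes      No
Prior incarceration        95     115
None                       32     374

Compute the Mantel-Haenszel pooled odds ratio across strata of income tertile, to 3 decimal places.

5.180

OR_MH = Σ(aᵢdᵢ/nᵢ) / Σ(bᵢcᵢ/nᵢ), where nᵢ is the stratum total.
Stratum 1 (Low): n = 426; a·d/n = 22·283/426 = 14.6150; b·c/n = 100·21/426 = 4.9296
Stratum 2 (Middle): n = 475; a·d/n = 47·236/475 = 23.3516; b·c/n = 21·171/475 = 7.5600
Stratum 3 (High): n = 616; a·d/n = 95·374/616 = 57.6786; b·c/n = 115·32/616 = 5.9740
OR_MH = (14.6150 + 23.3516 + 57.6786) / (4.9296 + 7.5600 + 5.9740) = 95.6452 / 18.4636 = 5.18020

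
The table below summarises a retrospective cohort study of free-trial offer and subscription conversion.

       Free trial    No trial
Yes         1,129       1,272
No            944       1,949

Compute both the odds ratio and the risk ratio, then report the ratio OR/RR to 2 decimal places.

Reading the table with exposure as columns: a = 1129 (Free trial, case), b = 944 (Free trial, non-case), c = 1272 (No trial, case), d = 1949.
OR = (1129·1949)/(944·1272) = 2200421/1200768 = 1.83251
Risk in exposed = 1129/2073 = 0.54462; risk in unexposed = 1272/3221 = 0.39491; RR = 1.37911
OR/RR = 1.83251 / 1.37911 = 1.32877
The outcome is not rare, so the OR lies further from 1 than the RR.

1.33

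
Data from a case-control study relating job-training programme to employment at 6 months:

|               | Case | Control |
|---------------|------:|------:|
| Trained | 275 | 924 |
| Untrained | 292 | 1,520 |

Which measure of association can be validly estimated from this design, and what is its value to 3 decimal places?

Cells: a = 275, b = 924, c = 292, d = 1520.
This is a case-control study: participants were sampled on outcome status, so risks in the source population cannot be estimated directly — relative risk is not valid here. The odds ratio is the appropriate measure.
OR = (a·d)/(b·c) = (275 × 1520) / (924 × 292) = 418000 / 269808 = 1.54925

1.549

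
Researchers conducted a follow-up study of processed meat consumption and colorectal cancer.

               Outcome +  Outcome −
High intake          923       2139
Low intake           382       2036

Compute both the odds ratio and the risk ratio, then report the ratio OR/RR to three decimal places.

1.205

Cells: a = 923, b = 2139, c = 382, d = 2036.
OR = (923·2036)/(2139·382) = 1879228/817098 = 2.29988
Risk in exposed = 923/3062 = 0.30144; risk in unexposed = 382/2418 = 0.15798; RR = 1.90805
OR/RR = 2.29988 / 1.90805 = 1.20536
The outcome is not rare, so the OR lies further from 1 than the RR.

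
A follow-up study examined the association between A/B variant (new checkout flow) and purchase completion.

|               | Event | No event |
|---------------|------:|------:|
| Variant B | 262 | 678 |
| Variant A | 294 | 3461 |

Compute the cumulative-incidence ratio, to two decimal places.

Cells: a = 262, b = 678, c = 294, d = 3461.
Risk in exposed = 262/940 = 0.27872; risk in unexposed = 294/3755 = 0.07830.
RR = 0.27872 / 0.07830 = 3.55989
The risk among the exposed is 3.56 times that among the unexposed.

3.56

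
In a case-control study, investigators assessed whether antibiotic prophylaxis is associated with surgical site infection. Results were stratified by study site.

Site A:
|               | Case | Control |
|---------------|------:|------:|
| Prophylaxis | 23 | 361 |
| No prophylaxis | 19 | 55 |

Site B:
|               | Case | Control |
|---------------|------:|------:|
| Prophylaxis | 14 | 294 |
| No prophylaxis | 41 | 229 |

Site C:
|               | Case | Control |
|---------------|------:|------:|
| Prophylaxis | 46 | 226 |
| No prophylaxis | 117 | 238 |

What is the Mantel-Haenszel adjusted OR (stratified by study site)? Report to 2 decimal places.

0.33

OR_MH = Σ(aᵢdᵢ/nᵢ) / Σ(bᵢcᵢ/nᵢ), where nᵢ is the stratum total.
Stratum 1 (Site A): n = 458; a·d/n = 23·55/458 = 2.7620; b·c/n = 361·19/458 = 14.9760
Stratum 2 (Site B): n = 578; a·d/n = 14·229/578 = 5.5467; b·c/n = 294·41/578 = 20.8547
Stratum 3 (Site C): n = 627; a·d/n = 46·238/627 = 17.4609; b·c/n = 226·117/627 = 42.1722
OR_MH = (2.7620 + 5.5467 + 17.4609) / (14.9760 + 20.8547 + 42.1722) = 25.7696 / 78.0029 = 0.33037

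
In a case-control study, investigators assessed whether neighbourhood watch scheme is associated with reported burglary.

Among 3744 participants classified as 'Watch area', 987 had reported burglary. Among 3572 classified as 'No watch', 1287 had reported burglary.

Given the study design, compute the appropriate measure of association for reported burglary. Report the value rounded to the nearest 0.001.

0.636

From the description: a = 987, b = 2757, c = 1287, d = 2285.
This is a case-control study: participants were sampled on outcome status, so risks in the source population cannot be estimated directly — relative risk is not valid here. The odds ratio is the appropriate measure.
OR = (a·d)/(b·c) = (987 × 2285) / (2757 × 1287) = 2255295 / 3548259 = 0.63561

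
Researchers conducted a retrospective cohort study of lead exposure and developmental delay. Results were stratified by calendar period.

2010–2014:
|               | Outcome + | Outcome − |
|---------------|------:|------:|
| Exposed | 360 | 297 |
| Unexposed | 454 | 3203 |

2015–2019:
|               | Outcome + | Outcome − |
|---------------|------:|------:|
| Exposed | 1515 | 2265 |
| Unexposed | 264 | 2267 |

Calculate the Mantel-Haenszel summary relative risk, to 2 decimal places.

RR_MH = Σ(aᵢ·n₀ᵢ/nᵢ) / Σ(cᵢ·n₁ᵢ/nᵢ), with n₁ᵢ = aᵢ+bᵢ (exposed), n₀ᵢ = cᵢ+dᵢ (unexposed), nᵢ = n₁ᵢ+n₀ᵢ.
Stratum 1 (2010–2014): n₁ = 657, n₀ = 3657, n = 4314; a·n₀/n = 360·3657/4314 = 305.1739; c·n₁/n = 454·657/4314 = 69.1419
Stratum 2 (2015–2019): n₁ = 3780, n₀ = 2531, n = 6311; a·n₀/n = 1515·2531/6311 = 607.5844; c·n₁/n = 264·3780/6311 = 158.1239
RR_MH = (305.1739 + 607.5844) / (69.1419 + 158.1239) = 912.7582 / 227.2658 = 4.01626

4.02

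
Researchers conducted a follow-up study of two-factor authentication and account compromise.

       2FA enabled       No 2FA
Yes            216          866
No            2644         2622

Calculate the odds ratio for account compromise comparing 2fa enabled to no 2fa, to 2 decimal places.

0.25

Reading the table with exposure as columns: a = 216 (2FA enabled, case), b = 2644 (2FA enabled, non-case), c = 866 (No 2FA, case), d = 2622.
OR = (a·d)/(b·c) = (216 × 2622) / (2644 × 866) = 566352 / 2289704 = 0.24735
Exposure is associated with lower odds of account compromise (OR = 0.25 < 1).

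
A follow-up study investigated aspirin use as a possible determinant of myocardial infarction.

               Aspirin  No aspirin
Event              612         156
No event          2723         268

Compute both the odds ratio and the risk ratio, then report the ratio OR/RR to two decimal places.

0.77

Reading the table with exposure as columns: a = 612 (Aspirin, case), b = 2723 (Aspirin, non-case), c = 156 (No aspirin, case), d = 268.
OR = (612·268)/(2723·156) = 164016/424788 = 0.38611
Risk in exposed = 612/3335 = 0.18351; risk in unexposed = 156/424 = 0.36792; RR = 0.49877
OR/RR = 0.38611 / 0.49877 = 0.77414
The outcome is not rare, so the OR lies further from 1 than the RR.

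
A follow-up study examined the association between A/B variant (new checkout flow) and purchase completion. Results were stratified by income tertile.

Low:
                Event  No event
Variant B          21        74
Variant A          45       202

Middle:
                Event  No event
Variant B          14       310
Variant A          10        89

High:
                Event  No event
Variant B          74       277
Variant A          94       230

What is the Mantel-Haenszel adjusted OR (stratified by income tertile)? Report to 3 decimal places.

OR_MH = Σ(aᵢdᵢ/nᵢ) / Σ(bᵢcᵢ/nᵢ), where nᵢ is the stratum total.
Stratum 1 (Low): n = 342; a·d/n = 21·202/342 = 12.4035; b·c/n = 74·45/342 = 9.7368
Stratum 2 (Middle): n = 423; a·d/n = 14·89/423 = 2.9456; b·c/n = 310·10/423 = 7.3286
Stratum 3 (High): n = 675; a·d/n = 74·230/675 = 25.2148; b·c/n = 277·94/675 = 38.5748
OR_MH = (12.4035 + 2.9456 + 25.2148) / (9.7368 + 7.3286 + 38.5748) = 40.5640 / 55.6403 = 0.72904

0.729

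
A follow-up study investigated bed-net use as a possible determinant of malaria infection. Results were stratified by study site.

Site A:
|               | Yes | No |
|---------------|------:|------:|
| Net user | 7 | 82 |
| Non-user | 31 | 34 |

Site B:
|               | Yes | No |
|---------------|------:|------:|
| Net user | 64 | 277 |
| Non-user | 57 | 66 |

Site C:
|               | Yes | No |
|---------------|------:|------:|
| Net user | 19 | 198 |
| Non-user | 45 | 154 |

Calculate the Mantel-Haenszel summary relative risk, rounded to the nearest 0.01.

0.35

RR_MH = Σ(aᵢ·n₀ᵢ/nᵢ) / Σ(cᵢ·n₁ᵢ/nᵢ), with n₁ᵢ = aᵢ+bᵢ (exposed), n₀ᵢ = cᵢ+dᵢ (unexposed), nᵢ = n₁ᵢ+n₀ᵢ.
Stratum 1 (Site A): n₁ = 89, n₀ = 65, n = 154; a·n₀/n = 7·65/154 = 2.9545; c·n₁/n = 31·89/154 = 17.9156
Stratum 2 (Site B): n₁ = 341, n₀ = 123, n = 464; a·n₀/n = 64·123/464 = 16.9655; c·n₁/n = 57·341/464 = 41.8901
Stratum 3 (Site C): n₁ = 217, n₀ = 199, n = 416; a·n₀/n = 19·199/416 = 9.0889; c·n₁/n = 45·217/416 = 23.4736
RR_MH = (2.9545 + 16.9655 + 9.0889) / (17.9156 + 41.8901 + 23.4736) = 29.0090 / 83.2792 = 0.34833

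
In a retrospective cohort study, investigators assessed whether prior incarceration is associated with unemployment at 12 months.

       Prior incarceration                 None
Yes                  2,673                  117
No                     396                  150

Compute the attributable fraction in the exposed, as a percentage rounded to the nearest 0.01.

49.69

Reading the table with exposure as columns: a = 2673 (Prior incarceration, case), b = 396 (Prior incarceration, non-case), c = 117 (None, case), d = 150.
Risk in exposed = 2673/3069 = 0.87097; risk in unexposed = 117/267 = 0.43820.
RR = 0.87097/0.43820 = 1.98759
AR% = (RR − 1)/RR × 100 = (1.98759 − 1)/1.98759 × 100 = 49.6879%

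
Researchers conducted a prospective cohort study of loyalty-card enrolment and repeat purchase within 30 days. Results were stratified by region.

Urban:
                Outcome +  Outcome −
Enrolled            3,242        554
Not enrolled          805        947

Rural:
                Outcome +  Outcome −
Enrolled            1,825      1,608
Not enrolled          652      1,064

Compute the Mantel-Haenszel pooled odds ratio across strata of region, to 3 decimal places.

OR_MH = Σ(aᵢdᵢ/nᵢ) / Σ(bᵢcᵢ/nᵢ), where nᵢ is the stratum total.
Stratum 1 (Urban): n = 5548; a·d/n = 3242·947/5548 = 553.3839; b·c/n = 554·805/5548 = 80.3839
Stratum 2 (Rural): n = 5149; a·d/n = 1825·1064/5149 = 377.1218; b·c/n = 1608·652/5149 = 203.6155
OR_MH = (553.3839 + 377.1218) / (80.3839 + 203.6155) = 930.5057 / 283.9994 = 3.27644

3.276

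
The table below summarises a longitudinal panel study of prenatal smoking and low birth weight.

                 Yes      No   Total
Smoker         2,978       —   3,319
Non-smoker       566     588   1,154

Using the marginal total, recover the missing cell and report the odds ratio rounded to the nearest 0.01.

The missing cell is in the exposed row: 3319 − 2978 = 341.
So a = 2978, b = 341, c = 566, d = 588.
OR = (a·d)/(b·c) = (2978 × 588) / (341 × 566) = 1751064 / 193006 = 9.07259

9.07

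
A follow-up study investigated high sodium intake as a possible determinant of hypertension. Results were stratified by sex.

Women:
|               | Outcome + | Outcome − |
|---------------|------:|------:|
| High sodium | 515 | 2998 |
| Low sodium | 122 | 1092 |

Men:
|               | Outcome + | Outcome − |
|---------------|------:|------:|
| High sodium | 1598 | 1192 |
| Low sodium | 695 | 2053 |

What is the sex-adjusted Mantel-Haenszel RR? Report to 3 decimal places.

RR_MH = Σ(aᵢ·n₀ᵢ/nᵢ) / Σ(cᵢ·n₁ᵢ/nᵢ), with n₁ᵢ = aᵢ+bᵢ (exposed), n₀ᵢ = cᵢ+dᵢ (unexposed), nᵢ = n₁ᵢ+n₀ᵢ.
Stratum 1 (Women): n₁ = 3513, n₀ = 1214, n = 4727; a·n₀/n = 515·1214/4727 = 132.2636; c·n₁/n = 122·3513/4727 = 90.6677
Stratum 2 (Men): n₁ = 2790, n₀ = 2748, n = 5538; a·n₀/n = 1598·2748/5538 = 792.9404; c·n₁/n = 695·2790/5538 = 350.1354
RR_MH = (132.2636 + 792.9404) / (90.6677 + 350.1354) = 925.2040 / 440.8031 = 2.09891

2.099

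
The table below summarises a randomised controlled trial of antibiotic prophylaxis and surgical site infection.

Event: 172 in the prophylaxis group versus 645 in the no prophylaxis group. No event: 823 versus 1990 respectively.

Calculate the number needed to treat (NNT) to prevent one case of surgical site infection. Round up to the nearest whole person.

14

Risk in treated group = 172/995 = 0.17286; risk in control = 645/2635 = 0.24478.
Absolute risk reduction = 0.24478 − 0.17286 = 0.07192
NNT = 1 / ARR = 1 / 0.07192 = 13.905 → round up → 14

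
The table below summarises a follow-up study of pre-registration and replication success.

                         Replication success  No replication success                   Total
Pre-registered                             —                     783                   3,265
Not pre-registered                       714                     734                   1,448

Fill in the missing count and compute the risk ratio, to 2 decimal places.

The missing cell is in the exposed row: 3265 − 783 = 2482.
So a = 2482, b = 783, c = 714, d = 734.
RR = [a/(a+b)] / [c/(c+d)] = (2482/3265) / (714/1448) = 0.76018/0.49309 = 1.54166

1.54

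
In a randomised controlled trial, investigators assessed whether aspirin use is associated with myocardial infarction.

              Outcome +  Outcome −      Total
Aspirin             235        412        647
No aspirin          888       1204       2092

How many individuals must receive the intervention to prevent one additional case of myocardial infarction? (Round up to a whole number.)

Risk in treated group = 235/647 = 0.36321; risk in control = 888/2092 = 0.42447.
Absolute risk reduction = 0.42447 − 0.36321 = 0.06126
NNT = 1 / ARR = 1 / 0.06126 = 16.324 → round up → 17

17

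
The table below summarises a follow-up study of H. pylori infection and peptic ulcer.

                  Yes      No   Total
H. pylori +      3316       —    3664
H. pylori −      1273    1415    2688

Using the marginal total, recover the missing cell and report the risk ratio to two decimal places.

1.91

The missing cell is in the exposed row: 3664 − 3316 = 348.
So a = 3316, b = 348, c = 1273, d = 1415.
RR = [a/(a+b)] / [c/(c+d)] = (3316/3664) / (1273/2688) = 0.90502/0.47359 = 1.91100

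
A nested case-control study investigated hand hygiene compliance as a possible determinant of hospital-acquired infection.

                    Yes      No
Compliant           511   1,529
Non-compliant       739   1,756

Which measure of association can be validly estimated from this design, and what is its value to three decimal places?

Cells: a = 511, b = 1529, c = 739, d = 1756.
This is a nested case-control study: participants were sampled on outcome status, so risks in the source population cannot be estimated directly — relative risk is not valid here. The odds ratio is the appropriate measure.
OR = (a·d)/(b·c) = (511 × 1756) / (1529 × 739) = 897316 / 1129931 = 0.79413

0.794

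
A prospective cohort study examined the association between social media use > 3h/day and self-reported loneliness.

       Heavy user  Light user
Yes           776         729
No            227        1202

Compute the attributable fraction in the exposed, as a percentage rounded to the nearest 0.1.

Reading the table with exposure as columns: a = 776 (Heavy user, case), b = 227 (Heavy user, non-case), c = 729 (Light user, case), d = 1202.
Risk in exposed = 776/1003 = 0.77368; risk in unexposed = 729/1931 = 0.37752.
RR = 0.77368/0.37752 = 2.04935
AR% = (RR − 1)/RR × 100 = (2.04935 − 1)/2.04935 × 100 = 51.2040%

51.2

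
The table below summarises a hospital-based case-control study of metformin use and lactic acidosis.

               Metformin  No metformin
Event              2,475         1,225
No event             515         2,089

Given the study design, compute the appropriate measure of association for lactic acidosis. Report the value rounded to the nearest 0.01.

Reading the table with exposure as columns: a = 2475 (Metformin, case), b = 515 (Metformin, non-case), c = 1225 (No metformin, case), d = 2089.
This is a hospital-based case-control study: participants were sampled on outcome status, so risks in the source population cannot be estimated directly — relative risk is not valid here. The odds ratio is the appropriate measure.
OR = (a·d)/(b·c) = (2475 × 2089) / (515 × 1225) = 5170275 / 630875 = 8.19540

8.20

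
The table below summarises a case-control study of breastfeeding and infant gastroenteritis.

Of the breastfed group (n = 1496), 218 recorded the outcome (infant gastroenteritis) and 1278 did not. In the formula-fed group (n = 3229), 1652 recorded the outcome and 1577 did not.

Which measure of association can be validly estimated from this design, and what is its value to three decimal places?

0.163

From the description: a = 218, b = 1278, c = 1652, d = 1577.
This is a case-control study: participants were sampled on outcome status, so risks in the source population cannot be estimated directly — relative risk is not valid here. The odds ratio is the appropriate measure.
OR = (a·d)/(b·c) = (218 × 1577) / (1278 × 1652) = 343786 / 2111256 = 0.16283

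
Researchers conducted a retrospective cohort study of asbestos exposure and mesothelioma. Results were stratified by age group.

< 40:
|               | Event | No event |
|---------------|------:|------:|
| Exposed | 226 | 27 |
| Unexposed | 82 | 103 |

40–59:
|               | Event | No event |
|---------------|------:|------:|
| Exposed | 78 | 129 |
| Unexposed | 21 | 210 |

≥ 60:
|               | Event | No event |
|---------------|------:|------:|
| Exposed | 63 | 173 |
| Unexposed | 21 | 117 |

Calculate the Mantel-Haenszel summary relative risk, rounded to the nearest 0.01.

2.27

RR_MH = Σ(aᵢ·n₀ᵢ/nᵢ) / Σ(cᵢ·n₁ᵢ/nᵢ), with n₁ᵢ = aᵢ+bᵢ (exposed), n₀ᵢ = cᵢ+dᵢ (unexposed), nᵢ = n₁ᵢ+n₀ᵢ.
Stratum 1 (< 40): n₁ = 253, n₀ = 185, n = 438; a·n₀/n = 226·185/438 = 95.4566; c·n₁/n = 82·253/438 = 47.3653
Stratum 2 (40–59): n₁ = 207, n₀ = 231, n = 438; a·n₀/n = 78·231/438 = 41.1370; c·n₁/n = 21·207/438 = 9.9247
Stratum 3 (≥ 60): n₁ = 236, n₀ = 138, n = 374; a·n₀/n = 63·138/374 = 23.2460; c·n₁/n = 21·236/374 = 13.2513
RR_MH = (95.4566 + 41.1370 + 23.2460) / (47.3653 + 9.9247 + 13.2513) = 159.8396 / 70.5413 = 2.26590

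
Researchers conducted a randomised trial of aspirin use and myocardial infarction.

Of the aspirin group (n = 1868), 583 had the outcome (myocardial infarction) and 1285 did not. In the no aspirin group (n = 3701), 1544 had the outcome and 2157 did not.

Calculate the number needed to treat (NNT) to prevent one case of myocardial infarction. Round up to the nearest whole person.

10

Risk in treated group = 583/1868 = 0.31210; risk in control = 1544/3701 = 0.41718.
Absolute risk reduction = 0.41718 − 0.31210 = 0.10509
NNT = 1 / ARR = 1 / 0.10509 = 9.516 → round up → 10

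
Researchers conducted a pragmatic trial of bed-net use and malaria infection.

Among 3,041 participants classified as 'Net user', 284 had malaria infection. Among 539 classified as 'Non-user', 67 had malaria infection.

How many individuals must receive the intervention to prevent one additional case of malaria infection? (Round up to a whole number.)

Risk in treated group = 284/3041 = 0.09339; risk in control = 67/539 = 0.12430.
Absolute risk reduction = 0.12430 − 0.09339 = 0.03091
NNT = 1 / ARR = 1 / 0.03091 = 32.348 → round up → 33

33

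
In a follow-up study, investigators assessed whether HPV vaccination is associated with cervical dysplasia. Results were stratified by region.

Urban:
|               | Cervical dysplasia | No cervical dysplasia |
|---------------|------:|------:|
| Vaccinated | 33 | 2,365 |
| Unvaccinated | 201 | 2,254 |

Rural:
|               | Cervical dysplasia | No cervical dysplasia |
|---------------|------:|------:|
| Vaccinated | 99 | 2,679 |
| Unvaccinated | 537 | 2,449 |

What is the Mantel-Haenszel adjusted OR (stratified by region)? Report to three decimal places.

OR_MH = Σ(aᵢdᵢ/nᵢ) / Σ(bᵢcᵢ/nᵢ), where nᵢ is the stratum total.
Stratum 1 (Urban): n = 4853; a·d/n = 33·2254/4853 = 15.3270; b·c/n = 2365·201/4853 = 97.9528
Stratum 2 (Rural): n = 5764; a·d/n = 99·2449/5764 = 42.0630; b·c/n = 2679·537/5764 = 249.5876
OR_MH = (15.3270 + 42.0630) / (97.9528 + 249.5876) = 57.3900 / 347.5404 = 0.16513

0.165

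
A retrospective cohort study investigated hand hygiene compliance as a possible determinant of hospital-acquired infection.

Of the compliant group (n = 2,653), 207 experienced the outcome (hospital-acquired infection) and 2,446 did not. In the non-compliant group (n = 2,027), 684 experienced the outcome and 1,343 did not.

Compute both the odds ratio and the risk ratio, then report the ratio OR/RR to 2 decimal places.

From the description: a = 207, b = 2446, c = 684, d = 1343.
OR = (207·1343)/(2446·684) = 278001/1673064 = 0.16616
Risk in exposed = 207/2653 = 0.07802; risk in unexposed = 684/2027 = 0.33744; RR = 0.23122
OR/RR = 0.16616 / 0.23122 = 0.71863
The outcome is not rare, so the OR lies further from 1 than the RR.

0.72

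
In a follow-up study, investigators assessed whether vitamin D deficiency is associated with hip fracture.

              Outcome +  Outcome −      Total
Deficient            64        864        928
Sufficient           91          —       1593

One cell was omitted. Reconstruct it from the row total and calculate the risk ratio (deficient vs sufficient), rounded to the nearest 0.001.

1.207

The missing cell is in the unexposed row: 1593 − 91 = 1502.
So a = 64, b = 864, c = 91, d = 1502.
RR = [a/(a+b)] / [c/(c+d)] = (64/928) / (91/1593) = 0.06897/0.05712 = 1.20728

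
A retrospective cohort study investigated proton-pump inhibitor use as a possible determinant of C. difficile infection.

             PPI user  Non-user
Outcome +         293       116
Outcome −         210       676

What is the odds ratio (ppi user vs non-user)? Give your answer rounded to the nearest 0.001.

8.131

Reading the table with exposure as columns: a = 293 (PPI user, case), b = 210 (PPI user, non-case), c = 116 (Non-user, case), d = 676.
OR = (a·d)/(b·c) = (293 × 676) / (210 × 116) = 198068 / 24360 = 8.13087
The odds of C. difficile infection are about 8.13 times as high in the ppi user group.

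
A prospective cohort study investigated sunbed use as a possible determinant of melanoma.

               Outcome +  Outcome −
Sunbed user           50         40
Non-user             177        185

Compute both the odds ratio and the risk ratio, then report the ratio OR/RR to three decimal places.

1.150

Cells: a = 50, b = 40, c = 177, d = 185.
OR = (50·185)/(40·177) = 9250/7080 = 1.30650
Risk in exposed = 50/90 = 0.55556; risk in unexposed = 177/362 = 0.48895; RR = 1.13622
OR/RR = 1.30650 / 1.13622 = 1.14986
The outcome is not rare, so the OR lies further from 1 than the RR.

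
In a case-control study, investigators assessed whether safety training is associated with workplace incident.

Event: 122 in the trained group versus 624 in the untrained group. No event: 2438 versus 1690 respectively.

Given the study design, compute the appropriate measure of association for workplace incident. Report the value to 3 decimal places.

0.136

From the description: a = 122, b = 2438, c = 624, d = 1690.
This is a case-control study: participants were sampled on outcome status, so risks in the source population cannot be estimated directly — relative risk is not valid here. The odds ratio is the appropriate measure.
OR = (a·d)/(b·c) = (122 × 1690) / (2438 × 624) = 206180 / 1521312 = 0.13553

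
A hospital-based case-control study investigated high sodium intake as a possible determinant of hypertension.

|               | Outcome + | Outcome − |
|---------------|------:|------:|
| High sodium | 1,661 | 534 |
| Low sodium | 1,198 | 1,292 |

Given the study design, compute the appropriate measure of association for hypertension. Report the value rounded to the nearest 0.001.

3.355

Cells: a = 1661, b = 534, c = 1198, d = 1292.
This is a hospital-based case-control study: participants were sampled on outcome status, so risks in the source population cannot be estimated directly — relative risk is not valid here. The odds ratio is the appropriate measure.
OR = (a·d)/(b·c) = (1661 × 1292) / (534 × 1198) = 2146012 / 639732 = 3.35455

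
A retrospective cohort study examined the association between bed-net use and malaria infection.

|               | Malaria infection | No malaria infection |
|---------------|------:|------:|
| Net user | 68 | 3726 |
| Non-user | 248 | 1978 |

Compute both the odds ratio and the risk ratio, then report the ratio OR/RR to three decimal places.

Cells: a = 68, b = 3726, c = 248, d = 1978.
OR = (68·1978)/(3726·248) = 134504/924048 = 0.14556
Risk in exposed = 68/3794 = 0.01792; risk in unexposed = 248/2226 = 0.11141; RR = 0.16087
OR/RR = 0.14556 / 0.16087 = 0.90481
The outcome is not rare, so the OR lies further from 1 than the RR.

0.905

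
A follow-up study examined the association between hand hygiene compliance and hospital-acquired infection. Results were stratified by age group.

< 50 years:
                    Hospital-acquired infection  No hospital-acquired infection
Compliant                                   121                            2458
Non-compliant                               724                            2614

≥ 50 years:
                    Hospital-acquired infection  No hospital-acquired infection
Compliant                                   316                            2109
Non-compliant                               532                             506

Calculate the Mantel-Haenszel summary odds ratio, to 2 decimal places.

0.16

OR_MH = Σ(aᵢdᵢ/nᵢ) / Σ(bᵢcᵢ/nᵢ), where nᵢ is the stratum total.
Stratum 1 (< 50 years): n = 5917; a·d/n = 121·2614/5917 = 53.4551; b·c/n = 2458·724/5917 = 300.7592
Stratum 2 (≥ 50 years): n = 3463; a·d/n = 316·506/3463 = 46.1727; b·c/n = 2109·532/3463 = 323.9931
OR_MH = (53.4551 + 46.1727) / (300.7592 + 323.9931) = 99.6278 / 624.7522 = 0.15947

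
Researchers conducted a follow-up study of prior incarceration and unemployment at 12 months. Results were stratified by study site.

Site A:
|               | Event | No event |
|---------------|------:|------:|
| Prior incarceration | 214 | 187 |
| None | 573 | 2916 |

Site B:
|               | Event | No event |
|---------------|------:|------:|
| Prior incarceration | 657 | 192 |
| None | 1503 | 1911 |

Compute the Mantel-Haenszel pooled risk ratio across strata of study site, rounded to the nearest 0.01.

RR_MH = Σ(aᵢ·n₀ᵢ/nᵢ) / Σ(cᵢ·n₁ᵢ/nᵢ), with n₁ᵢ = aᵢ+bᵢ (exposed), n₀ᵢ = cᵢ+dᵢ (unexposed), nᵢ = n₁ᵢ+n₀ᵢ.
Stratum 1 (Site A): n₁ = 401, n₀ = 3489, n = 3890; a·n₀/n = 214·3489/3890 = 191.9398; c·n₁/n = 573·401/3890 = 59.0676
Stratum 2 (Site B): n₁ = 849, n₀ = 3414, n = 4263; a·n₀/n = 657·3414/4263 = 526.1548; c·n₁/n = 1503·849/4263 = 299.3308
RR_MH = (191.9398 + 526.1548) / (59.0676 + 299.3308) = 718.0947 / 358.3984 = 2.00362

2.00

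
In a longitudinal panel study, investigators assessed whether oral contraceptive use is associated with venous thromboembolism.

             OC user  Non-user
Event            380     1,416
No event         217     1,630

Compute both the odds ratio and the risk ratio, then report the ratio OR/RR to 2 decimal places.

1.47

Reading the table with exposure as columns: a = 380 (OC user, case), b = 217 (OC user, non-case), c = 1416 (Non-user, case), d = 1630.
OR = (380·1630)/(217·1416) = 619400/307272 = 2.01580
Risk in exposed = 380/597 = 0.63652; risk in unexposed = 1416/3046 = 0.46487; RR = 1.36923
OR/RR = 2.01580 / 1.36923 = 1.47222
The outcome is not rare, so the OR lies further from 1 than the RR.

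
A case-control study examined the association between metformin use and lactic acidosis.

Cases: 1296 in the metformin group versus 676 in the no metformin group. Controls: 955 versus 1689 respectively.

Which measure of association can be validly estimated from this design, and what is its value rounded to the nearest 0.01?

From the description: a = 1296, b = 955, c = 676, d = 1689.
This is a case-control study: participants were sampled on outcome status, so risks in the source population cannot be estimated directly — relative risk is not valid here. The odds ratio is the appropriate measure.
OR = (a·d)/(b·c) = (1296 × 1689) / (955 × 676) = 2188944 / 645580 = 3.39066

3.39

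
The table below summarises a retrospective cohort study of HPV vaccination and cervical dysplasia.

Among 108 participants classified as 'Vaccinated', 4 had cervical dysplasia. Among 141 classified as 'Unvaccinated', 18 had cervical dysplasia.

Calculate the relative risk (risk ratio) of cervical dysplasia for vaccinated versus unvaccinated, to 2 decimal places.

0.29

From the description: a = 4, b = 104, c = 18, d = 123.
Risk in exposed = 4/108 = 0.03704; risk in unexposed = 18/141 = 0.12766.
RR = 0.03704 / 0.12766 = 0.29012
The risk is 71% lower among the exposed than among the unexposed.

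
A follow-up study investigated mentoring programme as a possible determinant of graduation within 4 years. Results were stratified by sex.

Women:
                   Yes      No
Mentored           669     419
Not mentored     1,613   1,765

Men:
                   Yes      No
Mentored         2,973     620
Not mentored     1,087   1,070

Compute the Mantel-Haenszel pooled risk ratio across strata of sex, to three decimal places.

RR_MH = Σ(aᵢ·n₀ᵢ/nᵢ) / Σ(cᵢ·n₁ᵢ/nᵢ), with n₁ᵢ = aᵢ+bᵢ (exposed), n₀ᵢ = cᵢ+dᵢ (unexposed), nᵢ = n₁ᵢ+n₀ᵢ.
Stratum 1 (Women): n₁ = 1088, n₀ = 3378, n = 4466; a·n₀/n = 669·3378/4466 = 506.0193; c·n₁/n = 1613·1088/4466 = 392.9566
Stratum 2 (Men): n₁ = 3593, n₀ = 2157, n = 5750; a·n₀/n = 2973·2157/5750 = 1115.2628; c·n₁/n = 1087·3593/5750 = 679.2332
RR_MH = (506.0193 + 1115.2628) / (392.9566 + 679.2332) = 1621.2820 / 1072.1898 = 1.51212

1.512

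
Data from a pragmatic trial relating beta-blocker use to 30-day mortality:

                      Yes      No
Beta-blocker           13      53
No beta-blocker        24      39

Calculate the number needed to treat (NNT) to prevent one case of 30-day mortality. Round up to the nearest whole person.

6

Risk in treated group = 13/66 = 0.19697; risk in control = 24/63 = 0.38095.
Absolute risk reduction = 0.38095 − 0.19697 = 0.18398
NNT = 1 / ARR = 1 / 0.18398 = 5.435 → round up → 6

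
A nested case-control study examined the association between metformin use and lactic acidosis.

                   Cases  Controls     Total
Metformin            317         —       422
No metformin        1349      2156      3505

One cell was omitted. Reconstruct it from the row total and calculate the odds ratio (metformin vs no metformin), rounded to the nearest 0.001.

The missing cell is in the exposed row: 422 − 317 = 105.
So a = 317, b = 105, c = 1349, d = 2156.
OR = (a·d)/(b·c) = (317 × 2156) / (105 × 1349) = 683452 / 141645 = 4.82511

4.825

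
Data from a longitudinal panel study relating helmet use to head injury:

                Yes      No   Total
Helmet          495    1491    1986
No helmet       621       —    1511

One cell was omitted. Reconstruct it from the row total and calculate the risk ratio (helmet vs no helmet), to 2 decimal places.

0.61

The missing cell is in the unexposed row: 1511 − 621 = 890.
So a = 495, b = 1491, c = 621, d = 890.
RR = [a/(a+b)] / [c/(c+d)] = (495/1986) / (621/1511) = 0.24924/0.41099 = 0.60646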